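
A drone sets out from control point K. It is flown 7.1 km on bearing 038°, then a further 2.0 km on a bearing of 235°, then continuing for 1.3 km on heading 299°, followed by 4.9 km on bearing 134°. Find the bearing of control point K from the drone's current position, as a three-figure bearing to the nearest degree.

252°

Leg 1 (038°, 7.1 km): east 7.1 sin 38° = 4.37, north 7.1 cos 38° = 5.59
Leg 2 (235°, 2.0 km): east 2.0 sin 235° = -1.64, north 2.0 cos 235° = -1.15
Leg 3 (299°, 1.3 km): east 1.3 sin 299° = -1.14, north 1.3 cos 299° = 0.63
Leg 4 (134°, 4.9 km): east 4.9 sin 134° = 3.52, north 4.9 cos 134° = -3.40
Net displacement: 5.12 east, 1.67 north. Direction back to start is (-5.12, -1.67): bearing = atan2(-5.12, -1.67) mod 360° = 251.90° ≈ 252°.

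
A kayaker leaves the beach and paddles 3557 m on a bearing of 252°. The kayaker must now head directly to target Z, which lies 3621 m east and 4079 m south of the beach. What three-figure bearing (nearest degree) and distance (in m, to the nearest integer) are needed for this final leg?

113°, 7611 m

Leg 1 (252°, 3557 m): east 3557 sin 252° = -3382.91, north 3557 cos 252° = -1099.17
Current position: (-3382.91, -1099.17). Target: (3621, -4079). Remaining: Δeast = 7003.91, Δnorth = -2979.83.
Bearing = atan2(7003.91, -2979.83) mod 360° = 113.05°; distance = √((7003.91)² + (-2979.83)²) = 7611.445 m.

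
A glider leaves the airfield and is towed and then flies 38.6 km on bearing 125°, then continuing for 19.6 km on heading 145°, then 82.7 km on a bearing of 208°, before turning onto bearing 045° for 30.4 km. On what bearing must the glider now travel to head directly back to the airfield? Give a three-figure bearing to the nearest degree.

344°

Leg 1 (125°, 38.6 km): east 38.6 sin 125° = 31.62, north 38.6 cos 125° = -22.14
Leg 2 (145°, 19.6 km): east 19.6 sin 145° = 11.24, north 19.6 cos 145° = -16.06
Leg 3 (208°, 82.7 km): east 82.7 sin 208° = -38.83, north 82.7 cos 208° = -73.02
Leg 4 (045°, 30.4 km): east 30.4 sin 45° = 21.50, north 30.4 cos 45° = 21.50
Net displacement: 25.53 east, -89.72 north. Direction back to start is (-25.53, 89.72): bearing = atan2(-25.53, 89.72) mod 360° = 344.11° ≈ 344°.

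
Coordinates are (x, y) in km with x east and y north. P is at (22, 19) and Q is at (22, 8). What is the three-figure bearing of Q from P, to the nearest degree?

180°

Δeast = 22 − 22 = 0.00; Δnorth = 8 − 19 = -11.00.
Bearing = atan2(Δeast, Δnorth) mod 360° = 180.00° ≈ 180°.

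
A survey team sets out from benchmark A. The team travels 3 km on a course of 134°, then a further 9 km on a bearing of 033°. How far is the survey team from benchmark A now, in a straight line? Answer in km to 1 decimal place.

Leg 1 (134°, 3 km): east 3 sin 134° = 2.16, north 3 cos 134° = -2.08
Leg 2 (033°, 9 km): east 9 sin 33° = 4.90, north 9 cos 33° = 7.55
Net: 7.06 east, 5.46 north. Distance = √((7.06)² + (5.46)²) = 8.927 km.

8.9 km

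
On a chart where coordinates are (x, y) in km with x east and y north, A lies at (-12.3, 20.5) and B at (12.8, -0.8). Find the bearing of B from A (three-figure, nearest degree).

Δeast = 12.8 − -12.3 = 25.10; Δnorth = -0.8 − 20.5 = -21.30.
Bearing = atan2(Δeast, Δnorth) mod 360° = 130.32° ≈ 130°.

130°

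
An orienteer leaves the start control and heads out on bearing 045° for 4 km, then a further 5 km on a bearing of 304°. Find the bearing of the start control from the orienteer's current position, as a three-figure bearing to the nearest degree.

167°

Leg 1 (045°, 4 km): east 4 sin 45° = 2.83, north 4 cos 45° = 2.83
Leg 2 (304°, 5 km): east 5 sin 304° = -4.15, north 5 cos 304° = 2.80
Net displacement: -1.32 east, 5.62 north. Direction back to start is (1.32, -5.62): bearing = atan2(1.32, -5.62) mod 360° = 166.82° ≈ 167°.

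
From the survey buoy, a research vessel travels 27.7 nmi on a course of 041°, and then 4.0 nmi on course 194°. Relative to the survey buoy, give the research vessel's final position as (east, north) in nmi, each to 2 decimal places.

(17.21, 17.02)

Leg 1 (041°, 27.7 nmi): east 27.7 sin 41° = 18.17, north 27.7 cos 41° = 20.91
Leg 2 (194°, 4.0 nmi): east 4.0 sin 194° = -0.97, north 4.0 cos 194° = -3.88
Summing: 17.21 nmi east, 17.02 nmi north → (17.21, 17.02).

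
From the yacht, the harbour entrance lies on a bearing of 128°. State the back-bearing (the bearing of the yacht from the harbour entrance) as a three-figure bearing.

Back-bearing = 128° + 180° = 308°.

308°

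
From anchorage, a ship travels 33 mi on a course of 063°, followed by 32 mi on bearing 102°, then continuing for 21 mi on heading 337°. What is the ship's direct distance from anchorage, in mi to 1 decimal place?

59.3 mi

Leg 1 (063°, 33 mi): east 33 sin 63° = 29.40, north 33 cos 63° = 14.98
Leg 2 (102°, 32 mi): east 32 sin 102° = 31.30, north 32 cos 102° = -6.65
Leg 3 (337°, 21 mi): east 21 sin 337° = -8.21, north 21 cos 337° = 19.33
Net: 52.50 east, 27.66 north. Distance = √((52.50)² + (27.66)²) = 59.339 mi.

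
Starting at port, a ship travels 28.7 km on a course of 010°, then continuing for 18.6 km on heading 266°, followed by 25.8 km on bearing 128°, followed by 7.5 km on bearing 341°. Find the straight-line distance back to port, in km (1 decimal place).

Leg 1 (010°, 28.7 km): east 28.7 sin 10° = 4.98, north 28.7 cos 10° = 28.26
Leg 2 (266°, 18.6 km): east 18.6 sin 266° = -18.55, north 18.6 cos 266° = -1.30
Leg 3 (128°, 25.8 km): east 25.8 sin 128° = 20.33, north 25.8 cos 128° = -15.88
Leg 4 (341°, 7.5 km): east 7.5 sin 341° = -2.44, north 7.5 cos 341° = 7.09
Net: 4.32 east, 18.17 north. Distance = √((4.32)² + (18.17)²) = 18.680 km.

18.7 km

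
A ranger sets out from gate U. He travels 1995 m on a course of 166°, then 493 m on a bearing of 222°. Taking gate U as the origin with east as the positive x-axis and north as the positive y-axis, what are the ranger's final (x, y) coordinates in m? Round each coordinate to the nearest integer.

Leg 1 (166°, 1995 m): east 1995 sin 166° = 482.63, north 1995 cos 166° = -1935.74
Leg 2 (222°, 493 m): east 493 sin 222° = -329.88, north 493 cos 222° = -366.37
Summing: 152.75 m east, -2302.11 m north → (153, -2302).

(153, -2302)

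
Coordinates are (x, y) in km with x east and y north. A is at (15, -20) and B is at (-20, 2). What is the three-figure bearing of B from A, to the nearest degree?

Δeast = -20 − 15 = -35.00; Δnorth = 2 − -20 = 22.00.
Bearing = atan2(Δeast, Δnorth) mod 360° = 302.15° ≈ 302°.

302°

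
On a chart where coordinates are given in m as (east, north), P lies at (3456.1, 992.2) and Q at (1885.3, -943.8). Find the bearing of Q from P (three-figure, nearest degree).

Δeast = 1885.3 − 3456.1 = -1570.80; Δnorth = -943.8 − 992.2 = -1936.00.
Bearing = atan2(Δeast, Δnorth) mod 360° = 219.05° ≈ 219°.

219°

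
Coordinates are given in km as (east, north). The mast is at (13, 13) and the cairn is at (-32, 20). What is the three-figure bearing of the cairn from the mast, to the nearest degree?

Δeast = -32 − 13 = -45.00; Δnorth = 20 − 13 = 7.00.
Bearing = atan2(Δeast, Δnorth) mod 360° = 278.84° ≈ 279°.

279°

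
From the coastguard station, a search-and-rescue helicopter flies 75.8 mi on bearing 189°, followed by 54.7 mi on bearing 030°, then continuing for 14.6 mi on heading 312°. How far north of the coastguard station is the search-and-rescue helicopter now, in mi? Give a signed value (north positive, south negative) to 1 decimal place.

-17.7 mi

Leg 1 (189°, 75.8 mi): east 75.8 sin 189° = -11.86, north 75.8 cos 189° = -74.87
Leg 2 (030°, 54.7 mi): east 54.7 sin 30° = 27.35, north 54.7 cos 30° = 47.37
Leg 3 (312°, 14.6 mi): east 14.6 sin 312° = -10.85, north 14.6 cos 312° = 9.77
Net north component: -17.73 mi.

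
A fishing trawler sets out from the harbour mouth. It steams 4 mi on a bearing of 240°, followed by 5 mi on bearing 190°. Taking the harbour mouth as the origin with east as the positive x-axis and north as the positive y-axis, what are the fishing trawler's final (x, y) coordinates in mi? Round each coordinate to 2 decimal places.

(-4.33, -6.92)

Leg 1 (240°, 4 mi): east 4 sin 240° = -3.46, north 4 cos 240° = -2.00
Leg 2 (190°, 5 mi): east 5 sin 190° = -0.87, north 5 cos 190° = -4.92
Summing: -4.33 mi east, -6.92 mi north → (-4.33, -6.92).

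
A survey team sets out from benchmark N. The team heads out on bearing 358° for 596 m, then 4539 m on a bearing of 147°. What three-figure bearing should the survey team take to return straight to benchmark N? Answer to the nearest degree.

Leg 1 (358°, 596 m): east 596 sin 358° = -20.80, north 596 cos 358° = 595.64
Leg 2 (147°, 4539 m): east 4539 sin 147° = 2472.12, north 4539 cos 147° = -3806.73
Net displacement: 2451.32 east, -3211.09 north. Direction back to start is (-2451.32, 3211.09): bearing = atan2(-2451.32, 3211.09) mod 360° = 322.64° ≈ 323°.

323°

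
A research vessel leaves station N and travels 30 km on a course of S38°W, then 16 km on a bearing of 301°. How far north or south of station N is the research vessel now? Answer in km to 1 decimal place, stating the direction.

15.4 km south

Leg 1 (S38°W, 30 km): east 30 sin 218° = -18.47, north 30 cos 218° = -23.64
Leg 2 (301°, 16 km): east 16 sin 301° = -13.71, north 16 cos 301° = 8.24
Net north component: -15.40 km.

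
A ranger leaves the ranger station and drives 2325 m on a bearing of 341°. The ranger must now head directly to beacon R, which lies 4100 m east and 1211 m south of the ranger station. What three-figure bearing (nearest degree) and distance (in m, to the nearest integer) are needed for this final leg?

125°, 5934 m

Leg 1 (341°, 2325 m): east 2325 sin 341° = -756.95, north 2325 cos 341° = 2198.33
Current position: (-756.95, 2198.33). Target: (4100, -1211). Remaining: Δeast = 4856.95, Δnorth = -3409.33.
Bearing = atan2(4856.95, -3409.33) mod 360° = 125.07°; distance = √((4856.95)² + (-3409.33)²) = 5934.093 m.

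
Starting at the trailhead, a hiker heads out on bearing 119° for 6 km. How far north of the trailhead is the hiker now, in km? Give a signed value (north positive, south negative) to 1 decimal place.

Leg 1 (119°, 6 km): east 6 sin 119° = 5.25, north 6 cos 119° = -2.91
Net north component: -2.91 km.

-2.9 km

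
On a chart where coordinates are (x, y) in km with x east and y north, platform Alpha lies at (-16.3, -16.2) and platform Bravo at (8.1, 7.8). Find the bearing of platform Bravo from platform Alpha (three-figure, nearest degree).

Δeast = 8.1 − -16.3 = 24.40; Δnorth = 7.8 − -16.2 = 24.00.
Bearing = atan2(Δeast, Δnorth) mod 360° = 45.47° ≈ 045°.

045°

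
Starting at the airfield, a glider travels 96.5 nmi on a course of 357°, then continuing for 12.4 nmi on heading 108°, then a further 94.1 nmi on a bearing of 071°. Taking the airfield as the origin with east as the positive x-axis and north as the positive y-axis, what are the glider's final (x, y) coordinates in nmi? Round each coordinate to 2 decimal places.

Leg 1 (357°, 96.5 nmi): east 96.5 sin 357° = -5.05, north 96.5 cos 357° = 96.37
Leg 2 (108°, 12.4 nmi): east 12.4 sin 108° = 11.79, north 12.4 cos 108° = -3.83
Leg 3 (071°, 94.1 nmi): east 94.1 sin 71° = 88.97, north 94.1 cos 71° = 30.64
Summing: 95.72 nmi east, 123.17 nmi north → (95.72, 123.17).

(95.72, 123.17)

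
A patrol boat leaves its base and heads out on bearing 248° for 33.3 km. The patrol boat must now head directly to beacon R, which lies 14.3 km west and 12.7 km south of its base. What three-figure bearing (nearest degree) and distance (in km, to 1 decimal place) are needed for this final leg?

091°, 16.6 km

Leg 1 (248°, 33.3 km): east 33.3 sin 248° = -30.88, north 33.3 cos 248° = -12.47
Current position: (-30.88, -12.47). Target: (-14.3, -12.7). Remaining: Δeast = 16.58, Δnorth = -0.23.
Bearing = atan2(16.58, -0.23) mod 360° = 90.78°; distance = √((16.58)² + (-0.23)²) = 16.577 km.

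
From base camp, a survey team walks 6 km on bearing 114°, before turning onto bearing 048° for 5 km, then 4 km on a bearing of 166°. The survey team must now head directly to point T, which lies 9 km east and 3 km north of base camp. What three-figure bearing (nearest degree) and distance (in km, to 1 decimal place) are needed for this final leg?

Leg 1 (114°, 6 km): east 6 sin 114° = 5.48, north 6 cos 114° = -2.44
Leg 2 (048°, 5 km): east 5 sin 48° = 3.72, north 5 cos 48° = 3.35
Leg 3 (166°, 4 km): east 4 sin 166° = 0.97, north 4 cos 166° = -3.88
Current position: (10.16, -2.98). Target: (9, 3). Remaining: Δeast = -1.16, Δnorth = 5.98.
Bearing = atan2(-1.16, 5.98) mod 360° = 348.97°; distance = √((-1.16)² + (5.98)²) = 6.088 km.

349°, 6.1 km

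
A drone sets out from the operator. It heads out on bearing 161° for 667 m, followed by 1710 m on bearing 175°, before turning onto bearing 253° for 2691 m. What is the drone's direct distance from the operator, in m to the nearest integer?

Leg 1 (161°, 667 m): east 667 sin 161° = 217.15, north 667 cos 161° = -630.66
Leg 2 (175°, 1710 m): east 1710 sin 175° = 149.04, north 1710 cos 175° = -1703.49
Leg 3 (253°, 2691 m): east 2691 sin 253° = -2573.42, north 2691 cos 253° = -786.77
Net: -2207.23 east, -3120.93 north. Distance = √((-2207.23)² + (-3120.93)²) = 3822.568 m.

3823 m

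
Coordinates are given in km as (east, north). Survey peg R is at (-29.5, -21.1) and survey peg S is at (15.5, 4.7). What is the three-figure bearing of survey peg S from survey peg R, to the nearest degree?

Δeast = 15.5 − -29.5 = 45.00; Δnorth = 4.7 − -21.1 = 25.80.
Bearing = atan2(Δeast, Δnorth) mod 360° = 60.17° ≈ 060°.

060°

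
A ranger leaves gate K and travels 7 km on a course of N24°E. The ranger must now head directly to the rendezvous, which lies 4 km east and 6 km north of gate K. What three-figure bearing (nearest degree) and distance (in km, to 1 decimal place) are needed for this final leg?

Leg 1 (N24°E, 7 km): east 7 sin 24° = 2.85, north 7 cos 24° = 6.39
Current position: (2.85, 6.39). Target: (4, 6). Remaining: Δeast = 1.15, Δnorth = -0.39.
Bearing = atan2(1.15, -0.39) mod 360° = 108.90°; distance = √((1.15)² + (-0.39)²) = 1.219 km.

109°, 1.2 km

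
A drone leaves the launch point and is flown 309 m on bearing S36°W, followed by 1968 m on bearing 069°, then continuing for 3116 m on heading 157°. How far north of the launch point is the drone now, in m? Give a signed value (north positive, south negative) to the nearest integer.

Leg 1 (S36°W, 309 m): east 309 sin 216° = -181.63, north 309 cos 216° = -249.99
Leg 2 (069°, 1968 m): east 1968 sin 69° = 1837.29, north 1968 cos 69° = 705.27
Leg 3 (157°, 3116 m): east 3116 sin 157° = 1217.52, north 3116 cos 157° = -2868.29
Net north component: -2413.01 m.

-2413 m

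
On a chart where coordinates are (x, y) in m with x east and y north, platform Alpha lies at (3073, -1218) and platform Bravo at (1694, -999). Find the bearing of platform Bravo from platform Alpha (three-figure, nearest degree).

Δeast = 1694 − 3073 = -1379.00; Δnorth = -999 − -1218 = 219.00.
Bearing = atan2(Δeast, Δnorth) mod 360° = 279.02° ≈ 279°.

279°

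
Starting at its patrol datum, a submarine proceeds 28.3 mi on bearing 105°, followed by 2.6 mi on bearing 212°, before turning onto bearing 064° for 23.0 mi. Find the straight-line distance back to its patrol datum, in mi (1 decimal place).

46.6 mi

Leg 1 (105°, 28.3 mi): east 28.3 sin 105° = 27.34, north 28.3 cos 105° = -7.32
Leg 2 (212°, 2.6 mi): east 2.6 sin 212° = -1.38, north 2.6 cos 212° = -2.20
Leg 3 (064°, 23.0 mi): east 23.0 sin 64° = 20.67, north 23.0 cos 64° = 10.08
Net: 46.63 east, 0.55 north. Distance = √((46.63)² + (0.55)²) = 46.633 mi.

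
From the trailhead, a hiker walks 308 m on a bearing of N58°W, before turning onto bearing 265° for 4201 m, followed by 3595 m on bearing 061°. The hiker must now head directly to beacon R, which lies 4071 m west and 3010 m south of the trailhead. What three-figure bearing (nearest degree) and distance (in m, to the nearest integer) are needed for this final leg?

Leg 1 (N58°W, 308 m): east 308 sin 302° = -261.20, north 308 cos 302° = 163.22
Leg 2 (265°, 4201 m): east 4201 sin 265° = -4185.01, north 4201 cos 265° = -366.14
Leg 3 (061°, 3595 m): east 3595 sin 61° = 3144.26, north 3595 cos 61° = 1742.89
Current position: (-1301.95, 1539.96). Target: (-4071, -3010). Remaining: Δeast = -2769.05, Δnorth = -4549.96.
Bearing = atan2(-2769.05, -4549.96) mod 360° = 211.32°; distance = √((-2769.05)² + (-4549.96)²) = 5326.330 m.

211°, 5326 m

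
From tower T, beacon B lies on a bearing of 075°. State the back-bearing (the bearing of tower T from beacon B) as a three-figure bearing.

255°

Back-bearing = 075° + 180° = 255°.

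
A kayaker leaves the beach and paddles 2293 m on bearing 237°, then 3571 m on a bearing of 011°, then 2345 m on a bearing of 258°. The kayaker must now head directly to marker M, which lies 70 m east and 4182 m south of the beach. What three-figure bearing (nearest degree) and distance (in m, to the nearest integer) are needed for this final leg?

149°, 6958 m

Leg 1 (237°, 2293 m): east 2293 sin 237° = -1923.07, north 2293 cos 237° = -1248.86
Leg 2 (011°, 3571 m): east 3571 sin 11° = 681.38, north 3571 cos 11° = 3505.39
Leg 3 (258°, 2345 m): east 2345 sin 258° = -2293.76, north 2345 cos 258° = -487.55
Current position: (-3535.45, 1768.98). Target: (70, -4182). Remaining: Δeast = 3605.45, Δnorth = -5950.98.
Bearing = atan2(3605.45, -5950.98) mod 360° = 148.79°; distance = √((3605.45)² + (-5950.98)²) = 6957.976 m.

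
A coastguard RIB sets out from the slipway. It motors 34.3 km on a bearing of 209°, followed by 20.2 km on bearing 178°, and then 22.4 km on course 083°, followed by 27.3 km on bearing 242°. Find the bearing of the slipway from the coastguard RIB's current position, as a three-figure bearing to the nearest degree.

016°

Leg 1 (209°, 34.3 km): east 34.3 sin 209° = -16.63, north 34.3 cos 209° = -30.00
Leg 2 (178°, 20.2 km): east 20.2 sin 178° = 0.70, north 20.2 cos 178° = -20.19
Leg 3 (083°, 22.4 km): east 22.4 sin 83° = 22.23, north 22.4 cos 83° = 2.73
Leg 4 (242°, 27.3 km): east 27.3 sin 242° = -24.10, north 27.3 cos 242° = -12.82
Net displacement: -17.80 east, -60.27 north. Direction back to start is (17.80, 60.27): bearing = atan2(17.80, 60.27) mod 360° = 16.45° ≈ 016°.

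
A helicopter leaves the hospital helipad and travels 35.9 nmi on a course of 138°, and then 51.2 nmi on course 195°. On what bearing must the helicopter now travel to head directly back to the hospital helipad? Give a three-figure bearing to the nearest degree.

Leg 1 (138°, 35.9 nmi): east 35.9 sin 138° = 24.02, north 35.9 cos 138° = -26.68
Leg 2 (195°, 51.2 nmi): east 51.2 sin 195° = -13.25, north 51.2 cos 195° = -49.46
Net displacement: 10.77 east, -76.13 north. Direction back to start is (-10.77, 76.13): bearing = atan2(-10.77, 76.13) mod 360° = 351.95° ≈ 352°.

352°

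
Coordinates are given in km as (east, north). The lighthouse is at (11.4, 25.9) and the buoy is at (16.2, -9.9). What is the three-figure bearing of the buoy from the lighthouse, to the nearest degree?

Δeast = 16.2 − 11.4 = 4.80; Δnorth = -9.9 − 25.9 = -35.80.
Bearing = atan2(Δeast, Δnorth) mod 360° = 172.36° ≈ 172°.

172°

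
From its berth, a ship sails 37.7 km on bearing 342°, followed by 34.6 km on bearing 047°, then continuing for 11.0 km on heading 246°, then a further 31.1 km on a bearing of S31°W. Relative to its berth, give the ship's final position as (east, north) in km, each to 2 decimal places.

Leg 1 (342°, 37.7 km): east 37.7 sin 342° = -11.65, north 37.7 cos 342° = 35.85
Leg 2 (047°, 34.6 km): east 34.6 sin 47° = 25.30, north 34.6 cos 47° = 23.60
Leg 3 (246°, 11.0 km): east 11.0 sin 246° = -10.05, north 11.0 cos 246° = -4.47
Leg 4 (S31°W, 31.1 km): east 31.1 sin 211° = -16.02, north 31.1 cos 211° = -26.66
Summing: -12.41 km east, 28.32 km north → (-12.41, 28.32).

(-12.41, 28.32)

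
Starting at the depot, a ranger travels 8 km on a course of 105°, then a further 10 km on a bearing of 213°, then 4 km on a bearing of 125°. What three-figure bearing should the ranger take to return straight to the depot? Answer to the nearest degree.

336°

Leg 1 (105°, 8 km): east 8 sin 105° = 7.73, north 8 cos 105° = -2.07
Leg 2 (213°, 10 km): east 10 sin 213° = -5.45, north 10 cos 213° = -8.39
Leg 3 (125°, 4 km): east 4 sin 125° = 3.28, north 4 cos 125° = -2.29
Net displacement: 5.56 east, -12.75 north. Direction back to start is (-5.56, 12.75): bearing = atan2(-5.56, 12.75) mod 360° = 336.45° ≈ 336°.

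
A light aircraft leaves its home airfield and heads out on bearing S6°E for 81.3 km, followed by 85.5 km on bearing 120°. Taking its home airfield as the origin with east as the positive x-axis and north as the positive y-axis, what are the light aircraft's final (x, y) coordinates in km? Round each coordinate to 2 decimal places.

(82.54, -123.60)

Leg 1 (S6°E, 81.3 km): east 81.3 sin 174° = 8.50, north 81.3 cos 174° = -80.85
Leg 2 (120°, 85.5 km): east 85.5 sin 120° = 74.05, north 85.5 cos 120° = -42.75
Summing: 82.54 km east, -123.60 km north → (82.54, -123.60).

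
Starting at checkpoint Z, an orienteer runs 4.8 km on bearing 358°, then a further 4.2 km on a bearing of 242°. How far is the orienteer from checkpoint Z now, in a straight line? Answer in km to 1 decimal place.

Leg 1 (358°, 4.8 km): east 4.8 sin 358° = -0.17, north 4.8 cos 358° = 4.80
Leg 2 (242°, 4.2 km): east 4.2 sin 242° = -3.71, north 4.2 cos 242° = -1.97
Net: -3.88 east, 2.83 north. Distance = √((-3.88)² + (2.83)²) = 4.796 km.

4.8 km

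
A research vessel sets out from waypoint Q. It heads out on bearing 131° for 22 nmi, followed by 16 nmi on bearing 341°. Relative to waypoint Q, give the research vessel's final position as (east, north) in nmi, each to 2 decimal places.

Leg 1 (131°, 22 nmi): east 22 sin 131° = 16.60, north 22 cos 131° = -14.43
Leg 2 (341°, 16 nmi): east 16 sin 341° = -5.21, north 16 cos 341° = 15.13
Summing: 11.39 nmi east, 0.69 nmi north → (11.39, 0.69).

(11.39, 0.69)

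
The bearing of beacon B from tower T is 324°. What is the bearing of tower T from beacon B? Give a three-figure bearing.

144°

Back-bearing = 324° − 180° = 144°.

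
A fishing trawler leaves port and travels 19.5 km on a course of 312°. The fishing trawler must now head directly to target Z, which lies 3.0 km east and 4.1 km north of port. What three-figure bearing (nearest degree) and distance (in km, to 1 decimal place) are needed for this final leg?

117°, 19.6 km

Leg 1 (312°, 19.5 km): east 19.5 sin 312° = -14.49, north 19.5 cos 312° = 13.05
Current position: (-14.49, 13.05). Target: (3.0, 4.1). Remaining: Δeast = 17.49, Δnorth = -8.95.
Bearing = atan2(17.49, -8.95) mod 360° = 117.09°; distance = √((17.49)² + (-8.95)²) = 19.647 km.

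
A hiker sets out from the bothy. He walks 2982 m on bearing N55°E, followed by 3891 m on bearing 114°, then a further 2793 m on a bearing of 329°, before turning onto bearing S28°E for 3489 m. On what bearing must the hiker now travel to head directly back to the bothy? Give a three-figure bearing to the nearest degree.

Leg 1 (N55°E, 2982 m): east 2982 sin 55° = 2442.71, north 2982 cos 55° = 1710.40
Leg 2 (114°, 3891 m): east 3891 sin 114° = 3554.61, north 3891 cos 114° = -1582.61
Leg 3 (329°, 2793 m): east 2793 sin 329° = -1438.50, north 2793 cos 329° = 2394.07
Leg 4 (S28°E, 3489 m): east 3489 sin 152° = 1637.99, north 3489 cos 152° = -3080.60
Net displacement: 6196.80 east, -558.74 north. Direction back to start is (-6196.80, 558.74): bearing = atan2(-6196.80, 558.74) mod 360° = 275.15° ≈ 275°.

275°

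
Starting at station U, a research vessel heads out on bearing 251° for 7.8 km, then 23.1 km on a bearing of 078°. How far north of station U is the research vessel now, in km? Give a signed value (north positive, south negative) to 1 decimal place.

2.3 km

Leg 1 (251°, 7.8 km): east 7.8 sin 251° = -7.38, north 7.8 cos 251° = -2.54
Leg 2 (078°, 23.1 km): east 23.1 sin 78° = 22.60, north 23.1 cos 78° = 4.80
Net north component: 2.26 km.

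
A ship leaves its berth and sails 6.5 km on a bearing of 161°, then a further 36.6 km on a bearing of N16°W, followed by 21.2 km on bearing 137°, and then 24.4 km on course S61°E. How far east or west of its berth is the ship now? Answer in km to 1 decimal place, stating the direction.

27.8 km east

Leg 1 (161°, 6.5 km): east 6.5 sin 161° = 2.12, north 6.5 cos 161° = -6.15
Leg 2 (N16°W, 36.6 km): east 36.6 sin 344° = -10.09, north 36.6 cos 344° = 35.18
Leg 3 (137°, 21.2 km): east 21.2 sin 137° = 14.46, north 21.2 cos 137° = -15.50
Leg 4 (S61°E, 24.4 km): east 24.4 sin 119° = 21.34, north 24.4 cos 119° = -11.83
Net east component: 27.83 km.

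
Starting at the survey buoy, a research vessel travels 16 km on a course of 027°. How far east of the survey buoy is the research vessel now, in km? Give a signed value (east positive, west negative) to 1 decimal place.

7.3 km

Leg 1 (027°, 16 km): east 16 sin 27° = 7.26, north 16 cos 27° = 14.26
Net east component: 7.26 km.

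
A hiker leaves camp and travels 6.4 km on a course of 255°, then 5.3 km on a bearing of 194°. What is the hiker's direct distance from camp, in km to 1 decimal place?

Leg 1 (255°, 6.4 km): east 6.4 sin 255° = -6.18, north 6.4 cos 255° = -1.66
Leg 2 (194°, 5.3 km): east 5.3 sin 194° = -1.28, north 5.3 cos 194° = -5.14
Net: -7.46 east, -6.80 north. Distance = √((-7.46)² + (-6.80)²) = 10.097 km.

10.1 km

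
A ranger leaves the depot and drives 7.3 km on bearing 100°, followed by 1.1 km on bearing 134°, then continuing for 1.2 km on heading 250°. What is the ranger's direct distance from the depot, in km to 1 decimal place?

7.3 km

Leg 1 (100°, 7.3 km): east 7.3 sin 100° = 7.19, north 7.3 cos 100° = -1.27
Leg 2 (134°, 1.1 km): east 1.1 sin 134° = 0.79, north 1.1 cos 134° = -0.76
Leg 3 (250°, 1.2 km): east 1.2 sin 250° = -1.13, north 1.2 cos 250° = -0.41
Net: 6.85 east, -2.44 north. Distance = √((6.85)² + (-2.44)²) = 7.275 km.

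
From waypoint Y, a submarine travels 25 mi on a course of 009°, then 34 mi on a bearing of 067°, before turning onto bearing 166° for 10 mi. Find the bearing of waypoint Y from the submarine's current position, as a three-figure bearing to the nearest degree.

Leg 1 (009°, 25 mi): east 25 sin 9° = 3.91, north 25 cos 9° = 24.69
Leg 2 (067°, 34 mi): east 34 sin 67° = 31.30, north 34 cos 67° = 13.28
Leg 3 (166°, 10 mi): east 10 sin 166° = 2.42, north 10 cos 166° = -9.70
Net displacement: 37.63 east, 28.27 north. Direction back to start is (-37.63, -28.27): bearing = atan2(-37.63, -28.27) mod 360° = 233.08° ≈ 233°.

233°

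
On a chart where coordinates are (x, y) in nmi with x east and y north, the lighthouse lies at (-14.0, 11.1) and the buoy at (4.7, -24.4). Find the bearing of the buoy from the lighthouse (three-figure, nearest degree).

Δeast = 4.7 − -14.0 = 18.70; Δnorth = -24.4 − 11.1 = -35.50.
Bearing = atan2(Δeast, Δnorth) mod 360° = 152.22° ≈ 152°.

152°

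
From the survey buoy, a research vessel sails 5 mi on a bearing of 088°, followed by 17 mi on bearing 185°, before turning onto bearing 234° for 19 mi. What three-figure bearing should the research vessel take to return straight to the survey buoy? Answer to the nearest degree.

023°

Leg 1 (088°, 5 mi): east 5 sin 88° = 5.00, north 5 cos 88° = 0.17
Leg 2 (185°, 17 mi): east 17 sin 185° = -1.48, north 17 cos 185° = -16.94
Leg 3 (234°, 19 mi): east 19 sin 234° = -15.37, north 19 cos 234° = -11.17
Net displacement: -11.86 east, -27.93 north. Direction back to start is (11.86, 27.93): bearing = atan2(11.86, 27.93) mod 360° = 23.00° ≈ 023°.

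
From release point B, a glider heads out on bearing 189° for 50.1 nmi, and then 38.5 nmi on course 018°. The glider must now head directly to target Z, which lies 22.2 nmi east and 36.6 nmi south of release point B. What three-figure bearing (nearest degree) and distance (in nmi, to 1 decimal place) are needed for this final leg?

Leg 1 (189°, 50.1 nmi): east 50.1 sin 189° = -7.84, north 50.1 cos 189° = -49.48
Leg 2 (018°, 38.5 nmi): east 38.5 sin 18° = 11.90, north 38.5 cos 18° = 36.62
Current position: (4.06, -12.87). Target: (22.2, -36.6). Remaining: Δeast = 18.14, Δnorth = -23.73.
Bearing = atan2(18.14, -23.73) mod 360° = 142.61°; distance = √((18.14)² + (-23.73)²) = 29.871 nmi.

143°, 29.9 nmi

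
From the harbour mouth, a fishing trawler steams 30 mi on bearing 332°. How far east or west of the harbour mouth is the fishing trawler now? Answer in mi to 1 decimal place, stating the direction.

14.1 mi west

Leg 1 (332°, 30 mi): east 30 sin 332° = -14.08, north 30 cos 332° = 26.49
Net east component: -14.08 mi.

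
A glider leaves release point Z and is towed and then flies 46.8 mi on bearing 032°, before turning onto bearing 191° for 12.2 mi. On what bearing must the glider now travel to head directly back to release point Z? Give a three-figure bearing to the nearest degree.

219°

Leg 1 (032°, 46.8 mi): east 46.8 sin 32° = 24.80, north 46.8 cos 32° = 39.69
Leg 2 (191°, 12.2 mi): east 12.2 sin 191° = -2.33, north 12.2 cos 191° = -11.98
Net displacement: 22.47 east, 27.71 north. Direction back to start is (-22.47, -27.71): bearing = atan2(-22.47, -27.71) mod 360° = 219.04° ≈ 219°.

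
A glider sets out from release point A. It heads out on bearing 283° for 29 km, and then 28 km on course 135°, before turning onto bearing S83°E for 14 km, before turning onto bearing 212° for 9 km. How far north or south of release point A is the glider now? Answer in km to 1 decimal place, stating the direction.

22.6 km south

Leg 1 (283°, 29 km): east 29 sin 283° = -28.26, north 29 cos 283° = 6.52
Leg 2 (135°, 28 km): east 28 sin 135° = 19.80, north 28 cos 135° = -19.80
Leg 3 (S83°E, 14 km): east 14 sin 97° = 13.90, north 14 cos 97° = -1.71
Leg 4 (212°, 9 km): east 9 sin 212° = -4.77, north 9 cos 212° = -7.63
Net north component: -22.61 km.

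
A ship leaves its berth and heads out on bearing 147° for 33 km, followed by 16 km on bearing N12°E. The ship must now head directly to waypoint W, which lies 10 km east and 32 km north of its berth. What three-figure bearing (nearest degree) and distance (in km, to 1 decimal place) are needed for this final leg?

Leg 1 (147°, 33 km): east 33 sin 147° = 17.97, north 33 cos 147° = -27.68
Leg 2 (N12°E, 16 km): east 16 sin 12° = 3.33, north 16 cos 12° = 15.65
Current position: (21.30, -12.03). Target: (10, 32). Remaining: Δeast = -11.30, Δnorth = 44.03.
Bearing = atan2(-11.30, 44.03) mod 360° = 345.61°; distance = √((-11.30)² + (44.03)²) = 45.453 km.

346°, 45.5 km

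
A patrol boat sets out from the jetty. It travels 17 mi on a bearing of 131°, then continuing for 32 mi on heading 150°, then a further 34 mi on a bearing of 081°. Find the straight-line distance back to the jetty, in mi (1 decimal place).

Leg 1 (131°, 17 mi): east 17 sin 131° = 12.83, north 17 cos 131° = -11.15
Leg 2 (150°, 32 mi): east 32 sin 150° = 16.00, north 32 cos 150° = -27.71
Leg 3 (081°, 34 mi): east 34 sin 81° = 33.58, north 34 cos 81° = 5.32
Net: 62.41 east, -33.55 north. Distance = √((62.41)² + (-33.55)²) = 70.856 mi.

70.9 mi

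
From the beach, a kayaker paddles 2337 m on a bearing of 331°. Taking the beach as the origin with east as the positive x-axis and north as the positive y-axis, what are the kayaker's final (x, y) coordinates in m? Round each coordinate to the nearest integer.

Leg 1 (331°, 2337 m): east 2337 sin 331° = -1133.00, north 2337 cos 331° = 2043.99
Summing: -1133.00 m east, 2043.99 m north → (-1133, 2044).

(-1133, 2044)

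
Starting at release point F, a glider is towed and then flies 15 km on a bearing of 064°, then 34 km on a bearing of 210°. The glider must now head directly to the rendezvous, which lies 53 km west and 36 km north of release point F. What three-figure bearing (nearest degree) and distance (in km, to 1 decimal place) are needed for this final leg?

320°, 76.9 km

Leg 1 (064°, 15 km): east 15 sin 64° = 13.48, north 15 cos 64° = 6.58
Leg 2 (210°, 34 km): east 34 sin 210° = -17.00, north 34 cos 210° = -29.44
Current position: (-3.52, -22.87). Target: (-53, 36). Remaining: Δeast = -49.48, Δnorth = 58.87.
Bearing = atan2(-49.48, 58.87) mod 360° = 319.95°; distance = √((-49.48)² + (58.87)²) = 76.903 km.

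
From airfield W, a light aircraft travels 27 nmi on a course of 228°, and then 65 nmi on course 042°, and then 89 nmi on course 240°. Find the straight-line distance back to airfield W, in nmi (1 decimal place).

Leg 1 (228°, 27 nmi): east 27 sin 228° = -20.06, north 27 cos 228° = -18.07
Leg 2 (042°, 65 nmi): east 65 sin 42° = 43.49, north 65 cos 42° = 48.30
Leg 3 (240°, 89 nmi): east 89 sin 240° = -77.08, north 89 cos 240° = -44.50
Net: -53.65 east, -14.26 north. Distance = √((-53.65)² + (-14.26)²) = 55.511 nmi.

55.5 nmi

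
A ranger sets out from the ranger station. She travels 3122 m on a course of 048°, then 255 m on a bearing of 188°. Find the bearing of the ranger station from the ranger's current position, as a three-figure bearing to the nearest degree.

231°

Leg 1 (048°, 3122 m): east 3122 sin 48° = 2320.10, north 3122 cos 48° = 2089.03
Leg 2 (188°, 255 m): east 255 sin 188° = -35.49, north 255 cos 188° = -252.52
Net displacement: 2284.61 east, 1836.51 north. Direction back to start is (-2284.61, -1836.51): bearing = atan2(-2284.61, -1836.51) mod 360° = 231.21° ≈ 231°.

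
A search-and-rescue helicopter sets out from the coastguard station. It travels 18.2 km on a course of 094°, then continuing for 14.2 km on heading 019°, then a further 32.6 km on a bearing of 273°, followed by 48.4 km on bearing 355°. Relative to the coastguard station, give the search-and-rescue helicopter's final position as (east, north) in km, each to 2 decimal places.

Leg 1 (094°, 18.2 km): east 18.2 sin 94° = 18.16, north 18.2 cos 94° = -1.27
Leg 2 (019°, 14.2 km): east 14.2 sin 19° = 4.62, north 14.2 cos 19° = 13.43
Leg 3 (273°, 32.6 km): east 32.6 sin 273° = -32.56, north 32.6 cos 273° = 1.71
Leg 4 (355°, 48.4 km): east 48.4 sin 355° = -4.22, north 48.4 cos 355° = 48.22
Summing: -13.99 km east, 62.08 km north → (-13.99, 62.08).

(-13.99, 62.08)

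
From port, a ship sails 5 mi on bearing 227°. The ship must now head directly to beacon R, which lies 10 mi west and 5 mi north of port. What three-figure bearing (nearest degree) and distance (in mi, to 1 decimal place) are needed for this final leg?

Leg 1 (227°, 5 mi): east 5 sin 227° = -3.66, north 5 cos 227° = -3.41
Current position: (-3.66, -3.41). Target: (-10, 5). Remaining: Δeast = -6.34, Δnorth = 8.41.
Bearing = atan2(-6.34, 8.41) mod 360° = 322.97°; distance = √((-6.34)² + (8.41)²) = 10.534 mi.

323°, 10.5 mi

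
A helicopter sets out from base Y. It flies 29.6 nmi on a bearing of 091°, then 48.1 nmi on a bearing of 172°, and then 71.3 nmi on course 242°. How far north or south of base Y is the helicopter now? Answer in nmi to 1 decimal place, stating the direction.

81.6 nmi south

Leg 1 (091°, 29.6 nmi): east 29.6 sin 91° = 29.60, north 29.6 cos 91° = -0.52
Leg 2 (172°, 48.1 nmi): east 48.1 sin 172° = 6.69, north 48.1 cos 172° = -47.63
Leg 3 (242°, 71.3 nmi): east 71.3 sin 242° = -62.95, north 71.3 cos 242° = -33.47
Net north component: -81.62 nmi.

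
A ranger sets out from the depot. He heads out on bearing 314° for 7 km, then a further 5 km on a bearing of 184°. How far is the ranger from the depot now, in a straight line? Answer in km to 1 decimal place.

Leg 1 (314°, 7 km): east 7 sin 314° = -5.04, north 7 cos 314° = 4.86
Leg 2 (184°, 5 km): east 5 sin 184° = -0.35, north 5 cos 184° = -4.99
Net: -5.38 east, -0.13 north. Distance = √((-5.38)² + (-0.13)²) = 5.386 km.

5.4 km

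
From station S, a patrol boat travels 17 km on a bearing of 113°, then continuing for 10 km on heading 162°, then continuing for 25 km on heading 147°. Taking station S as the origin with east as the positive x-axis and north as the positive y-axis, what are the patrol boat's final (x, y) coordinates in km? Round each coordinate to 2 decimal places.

(32.35, -37.12)

Leg 1 (113°, 17 km): east 17 sin 113° = 15.65, north 17 cos 113° = -6.64
Leg 2 (162°, 10 km): east 10 sin 162° = 3.09, north 10 cos 162° = -9.51
Leg 3 (147°, 25 km): east 25 sin 147° = 13.62, north 25 cos 147° = -20.97
Summing: 32.35 km east, -37.12 km north → (32.35, -37.12).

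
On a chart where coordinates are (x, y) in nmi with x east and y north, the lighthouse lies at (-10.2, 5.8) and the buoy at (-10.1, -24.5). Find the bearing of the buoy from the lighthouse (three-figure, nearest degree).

Δeast = -10.1 − -10.2 = 0.10; Δnorth = -24.5 − 5.8 = -30.30.
Bearing = atan2(Δeast, Δnorth) mod 360° = 179.81° ≈ 180°.

180°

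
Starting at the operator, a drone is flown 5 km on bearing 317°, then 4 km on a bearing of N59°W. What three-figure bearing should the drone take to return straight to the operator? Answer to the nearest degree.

130°

Leg 1 (317°, 5 km): east 5 sin 317° = -3.41, north 5 cos 317° = 3.66
Leg 2 (N59°W, 4 km): east 4 sin 301° = -3.43, north 4 cos 301° = 2.06
Net displacement: -6.84 east, 5.72 north. Direction back to start is (6.84, -5.72): bearing = atan2(6.84, -5.72) mod 360° = 129.89° ≈ 130°.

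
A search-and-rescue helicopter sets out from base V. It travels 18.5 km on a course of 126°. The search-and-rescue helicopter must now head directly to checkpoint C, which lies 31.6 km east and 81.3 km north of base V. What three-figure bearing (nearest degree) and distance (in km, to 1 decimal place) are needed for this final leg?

Leg 1 (126°, 18.5 km): east 18.5 sin 126° = 14.97, north 18.5 cos 126° = -10.87
Current position: (14.97, -10.87). Target: (31.6, 81.3). Remaining: Δeast = 16.63, Δnorth = 92.17.
Bearing = atan2(16.63, 92.17) mod 360° = 10.23°; distance = √((16.63)² + (92.17)²) = 93.663 km.

010°, 93.7 km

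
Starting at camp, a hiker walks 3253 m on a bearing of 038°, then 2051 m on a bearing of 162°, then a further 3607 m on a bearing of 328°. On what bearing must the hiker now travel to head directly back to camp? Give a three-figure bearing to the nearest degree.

Leg 1 (038°, 3253 m): east 3253 sin 38° = 2002.75, north 3253 cos 38° = 2563.40
Leg 2 (162°, 2051 m): east 2051 sin 162° = 633.79, north 2051 cos 162° = -1950.62
Leg 3 (328°, 3607 m): east 3607 sin 328° = -1911.42, north 3607 cos 328° = 3058.91
Net displacement: 725.12 east, 3671.69 north. Direction back to start is (-725.12, -3671.69): bearing = atan2(-725.12, -3671.69) mod 360° = 191.17° ≈ 191°.

191°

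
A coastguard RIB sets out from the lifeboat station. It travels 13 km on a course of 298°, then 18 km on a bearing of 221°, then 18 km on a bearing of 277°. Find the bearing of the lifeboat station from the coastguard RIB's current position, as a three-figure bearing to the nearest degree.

083°

Leg 1 (298°, 13 km): east 13 sin 298° = -11.48, north 13 cos 298° = 6.10
Leg 2 (221°, 18 km): east 18 sin 221° = -11.81, north 18 cos 221° = -13.58
Leg 3 (277°, 18 km): east 18 sin 277° = -17.87, north 18 cos 277° = 2.19
Net displacement: -41.15 east, -5.29 north. Direction back to start is (41.15, 5.29): bearing = atan2(41.15, 5.29) mod 360° = 82.68° ≈ 083°.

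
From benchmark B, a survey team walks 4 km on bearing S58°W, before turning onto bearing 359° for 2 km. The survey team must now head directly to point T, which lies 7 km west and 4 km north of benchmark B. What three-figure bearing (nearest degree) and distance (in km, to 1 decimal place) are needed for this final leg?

Leg 1 (S58°W, 4 km): east 4 sin 238° = -3.39, north 4 cos 238° = -2.12
Leg 2 (359°, 2 km): east 2 sin 359° = -0.03, north 2 cos 359° = 2.00
Current position: (-3.43, -0.12). Target: (-7, 4). Remaining: Δeast = -3.57, Δnorth = 4.12.
Bearing = atan2(-3.57, 4.12) mod 360° = 319.07°; distance = √((-3.57)² + (4.12)²) = 5.453 km.

319°, 5.5 km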